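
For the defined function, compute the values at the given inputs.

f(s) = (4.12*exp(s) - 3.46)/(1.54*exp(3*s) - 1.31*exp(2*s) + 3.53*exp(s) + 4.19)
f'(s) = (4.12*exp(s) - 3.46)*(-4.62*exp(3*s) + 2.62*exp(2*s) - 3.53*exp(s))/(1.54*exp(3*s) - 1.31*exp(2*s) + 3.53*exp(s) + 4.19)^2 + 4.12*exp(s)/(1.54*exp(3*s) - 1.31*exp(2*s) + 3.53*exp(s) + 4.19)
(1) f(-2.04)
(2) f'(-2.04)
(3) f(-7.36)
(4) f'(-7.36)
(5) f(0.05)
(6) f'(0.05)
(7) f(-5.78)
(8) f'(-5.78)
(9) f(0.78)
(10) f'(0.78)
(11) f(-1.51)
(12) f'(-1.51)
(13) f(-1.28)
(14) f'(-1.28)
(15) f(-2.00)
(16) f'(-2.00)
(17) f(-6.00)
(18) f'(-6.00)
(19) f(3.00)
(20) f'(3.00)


(1) = -0.63
(2) = 0.17
(3) = -0.82
(4) = 0.00
(5) = 0.11
(6) = 0.45
(7) = -0.82
(8) = 0.01
(9) = 0.26
(10) = -0.09
(11) = -0.52
(12) = 0.26
(13) = -0.45
(14) = 0.30
(15) = -0.62
(16) = 0.18
(17) = -0.82
(18) = 0.00
(19) = 0.01
(20) = -0.01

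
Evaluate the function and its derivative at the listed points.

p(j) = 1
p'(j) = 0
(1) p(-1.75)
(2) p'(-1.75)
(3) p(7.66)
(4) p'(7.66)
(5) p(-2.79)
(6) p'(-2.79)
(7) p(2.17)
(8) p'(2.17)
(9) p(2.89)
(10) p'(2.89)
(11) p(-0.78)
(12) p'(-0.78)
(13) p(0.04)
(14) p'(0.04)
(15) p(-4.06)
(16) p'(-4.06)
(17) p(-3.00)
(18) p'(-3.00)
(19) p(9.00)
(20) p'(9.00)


(1) = 1.00
(2) = 0.00
(3) = 1.00
(4) = 0.00
(5) = 1.00
(6) = 0.00
(7) = 1.00
(8) = 0.00
(9) = 1.00
(10) = 0.00
(11) = 1.00
(12) = 0.00
(13) = 1.00
(14) = 0.00
(15) = 1.00
(16) = 0.00
(17) = 1.00
(18) = 0.00
(19) = 1.00
(20) = 0.00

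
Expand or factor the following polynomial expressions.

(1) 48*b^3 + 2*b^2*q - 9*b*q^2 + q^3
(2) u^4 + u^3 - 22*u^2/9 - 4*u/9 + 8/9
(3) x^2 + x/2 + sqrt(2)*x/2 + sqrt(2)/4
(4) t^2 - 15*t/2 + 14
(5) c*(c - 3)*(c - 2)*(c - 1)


(1) = (-8*b + q)*(-3*b + q)*(2*b + q)
(2) = (u - 1)*(u - 2/3)*(u + 2/3)*(u + 2)
(3) = (x + 1/2)*(x + sqrt(2)/2)
(4) = (t - 4)*(t - 7/2)
(5) = c^4 - 6*c^3 + 11*c^2 - 6*c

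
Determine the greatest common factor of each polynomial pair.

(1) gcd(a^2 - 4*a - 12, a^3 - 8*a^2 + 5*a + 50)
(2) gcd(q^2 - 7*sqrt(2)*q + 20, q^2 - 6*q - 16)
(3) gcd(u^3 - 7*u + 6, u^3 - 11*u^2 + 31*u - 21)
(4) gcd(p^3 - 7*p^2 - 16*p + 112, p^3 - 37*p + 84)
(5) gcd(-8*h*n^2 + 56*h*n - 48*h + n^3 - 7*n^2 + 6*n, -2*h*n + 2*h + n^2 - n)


(1) = a + 2
(2) = 1
(3) = gcd((u - 2)*(u - 1)*(u + 3), (u - 7)*(u - 3)*(u - 1)) = u - 1
(4) = p - 4
(5) = gcd((-8*h + n)*(n - 6)*(n - 1), (-2*h + n)*(n - 1)) = n - 1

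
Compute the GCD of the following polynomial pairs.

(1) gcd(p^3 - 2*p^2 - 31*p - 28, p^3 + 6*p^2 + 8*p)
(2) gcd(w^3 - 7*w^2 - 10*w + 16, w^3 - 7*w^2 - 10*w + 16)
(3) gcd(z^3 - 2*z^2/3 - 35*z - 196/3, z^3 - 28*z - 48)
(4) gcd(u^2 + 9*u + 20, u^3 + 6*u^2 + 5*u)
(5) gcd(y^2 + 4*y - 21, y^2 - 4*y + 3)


(1) = p + 4
(2) = gcd((w - 8)*(w - 1)*(w + 2), (w - 8)*(w - 1)*(w + 2)) = w^3 - 7*w^2 - 10*w + 16
(3) = gcd((z - 7)*(z + 7/3)*(z + 4), (z - 6)*(z + 2)*(z + 4)) = z + 4
(4) = gcd((u + 4)*(u + 5), u*(u + 1)*(u + 5)) = u + 5
(5) = gcd((y - 3)*(y + 7), (y - 3)*(y - 1)) = y - 3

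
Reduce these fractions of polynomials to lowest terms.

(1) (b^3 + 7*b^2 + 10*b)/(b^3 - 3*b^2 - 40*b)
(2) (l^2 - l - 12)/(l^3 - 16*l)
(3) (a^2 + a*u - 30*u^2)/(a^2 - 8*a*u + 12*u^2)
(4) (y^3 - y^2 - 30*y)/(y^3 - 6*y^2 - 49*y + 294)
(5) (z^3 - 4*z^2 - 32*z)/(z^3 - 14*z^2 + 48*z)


(1) = (b + 2)/(b - 8)
(2) = (l + 3)/(l^2 + 4*l)
(3) = (a^2 + a*u - 30*u^2)/(a^2 - 8*a*u + 12*u^2)
(4) = (y^2 + 5*y)/(y^2 - 49)
(5) = (z + 4)/(z - 6)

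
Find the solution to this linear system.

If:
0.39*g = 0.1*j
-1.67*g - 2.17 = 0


Then:
g = -1.30
j = -5.07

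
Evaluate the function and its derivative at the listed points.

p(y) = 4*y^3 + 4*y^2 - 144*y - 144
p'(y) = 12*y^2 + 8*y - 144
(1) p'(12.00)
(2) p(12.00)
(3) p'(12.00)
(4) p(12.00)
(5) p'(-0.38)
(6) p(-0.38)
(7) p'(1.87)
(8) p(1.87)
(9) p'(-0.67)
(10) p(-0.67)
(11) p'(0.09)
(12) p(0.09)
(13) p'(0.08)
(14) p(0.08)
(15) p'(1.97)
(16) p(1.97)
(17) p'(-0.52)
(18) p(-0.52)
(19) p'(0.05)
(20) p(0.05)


(1) = 1680.00
(2) = 5616.00
(3) = 1680.00
(4) = 5616.00
(5) = -145.31
(6) = -88.92
(7) = -87.08
(8) = -373.14
(9) = -143.97
(10) = -46.93
(11) = -143.18
(12) = -156.92
(13) = -143.28
(14) = -155.49
(15) = -81.67
(16) = -381.57
(17) = -144.92
(18) = -68.60
(19) = -143.57
(20) = -151.19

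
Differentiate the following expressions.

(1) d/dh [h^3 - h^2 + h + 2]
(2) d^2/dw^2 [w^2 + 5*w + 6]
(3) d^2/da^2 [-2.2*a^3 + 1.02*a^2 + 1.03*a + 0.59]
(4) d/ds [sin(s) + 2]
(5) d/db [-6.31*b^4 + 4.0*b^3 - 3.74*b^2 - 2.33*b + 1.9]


(1) = 3*h^2 - 2*h + 1
(2) = 2
(3) = 2.04 - 13.2*a
(4) = cos(s)
(5) = -25.24*b^3 + 12.0*b^2 - 7.48*b - 2.33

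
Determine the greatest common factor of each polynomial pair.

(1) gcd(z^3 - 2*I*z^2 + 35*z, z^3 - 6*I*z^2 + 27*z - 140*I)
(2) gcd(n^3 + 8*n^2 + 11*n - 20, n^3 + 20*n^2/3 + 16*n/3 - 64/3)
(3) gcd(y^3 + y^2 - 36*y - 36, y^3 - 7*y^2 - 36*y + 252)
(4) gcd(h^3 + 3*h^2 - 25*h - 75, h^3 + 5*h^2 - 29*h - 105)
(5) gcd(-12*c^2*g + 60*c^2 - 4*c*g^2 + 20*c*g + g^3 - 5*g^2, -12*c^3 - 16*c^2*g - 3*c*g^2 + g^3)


(1) = gcd(z*(z - 7*I)*(z + 5*I), (z - 7*I)*(z - 4*I)*(z + 5*I)) = z^2 - 2*I*z + 35
(2) = n + 4
(3) = gcd((y - 6)*(y + 1)*(y + 6), (y - 7)*(y - 6)*(y + 6)) = y^2 - 36
(4) = h^2 - 2*h - 15
(5) = 12*c^2 + 4*c*g - g^2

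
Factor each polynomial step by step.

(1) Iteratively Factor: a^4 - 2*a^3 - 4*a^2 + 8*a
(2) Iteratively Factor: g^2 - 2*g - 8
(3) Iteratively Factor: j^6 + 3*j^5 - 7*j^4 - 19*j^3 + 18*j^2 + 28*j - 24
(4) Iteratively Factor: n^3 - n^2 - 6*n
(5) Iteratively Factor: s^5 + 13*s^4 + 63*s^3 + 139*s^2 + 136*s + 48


(1) = (a - 2)*(a^3 - 4*a) = (a - 2)^2*(a^2 + 2*a) = (a - 2)^2*(a + 2)*(a)
(2) = (g + 2)*(g - 4)
(3) = (j - 2)*(j^5 + 5*j^4 + 3*j^3 - 13*j^2 - 8*j + 12) = (j - 2)*(j - 1)*(j^4 + 6*j^3 + 9*j^2 - 4*j - 12) = (j - 2)*(j - 1)^2*(j^3 + 7*j^2 + 16*j + 12) = (j - 2)*(j - 1)^2*(j + 2)*(j^2 + 5*j + 6) = (j - 2)*(j - 1)^2*(j + 2)*(j + 3)*(j + 2)
(4) = (n)*(n^2 - n - 6) = n*(n - 3)*(n + 2)
(5) = (s + 3)*(s^4 + 10*s^3 + 33*s^2 + 40*s + 16) = (s + 3)*(s + 4)*(s^3 + 6*s^2 + 9*s + 4) = (s + 1)*(s + 3)*(s + 4)*(s^2 + 5*s + 4) = (s + 1)^2*(s + 3)*(s + 4)*(s + 4)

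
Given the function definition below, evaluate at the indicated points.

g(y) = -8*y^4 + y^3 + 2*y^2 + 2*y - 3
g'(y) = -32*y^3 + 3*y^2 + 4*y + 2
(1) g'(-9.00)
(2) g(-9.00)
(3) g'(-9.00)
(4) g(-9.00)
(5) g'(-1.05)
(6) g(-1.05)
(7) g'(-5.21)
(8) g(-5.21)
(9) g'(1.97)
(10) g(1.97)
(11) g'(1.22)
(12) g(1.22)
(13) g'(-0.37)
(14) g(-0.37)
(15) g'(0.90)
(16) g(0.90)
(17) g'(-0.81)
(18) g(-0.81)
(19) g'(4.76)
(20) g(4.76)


(1) = 23537.00
(2) = -53076.00
(3) = 23537.00
(4) = -53076.00
(5) = 38.15
(6) = -13.78
(7) = 4588.06
(8) = -5994.97
(9) = -223.13
(10) = -104.14
(11) = -46.76
(12) = -13.49
(13) = 2.55
(14) = -3.67
(15) = -15.30
(16) = -4.10
(17) = 17.73
(18) = -7.28
(19) = -3362.19
(20) = -3947.25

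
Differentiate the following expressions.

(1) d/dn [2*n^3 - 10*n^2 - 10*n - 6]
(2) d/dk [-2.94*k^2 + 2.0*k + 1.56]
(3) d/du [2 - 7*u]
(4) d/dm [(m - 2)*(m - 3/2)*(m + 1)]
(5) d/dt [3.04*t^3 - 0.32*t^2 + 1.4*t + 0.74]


(1) = 6*n^2 - 20*n - 10
(2) = 2.0 - 5.88*k
(3) = -7
(4) = 3*m^2 - 5*m - 1/2
(5) = 9.12*t^2 - 0.64*t + 1.4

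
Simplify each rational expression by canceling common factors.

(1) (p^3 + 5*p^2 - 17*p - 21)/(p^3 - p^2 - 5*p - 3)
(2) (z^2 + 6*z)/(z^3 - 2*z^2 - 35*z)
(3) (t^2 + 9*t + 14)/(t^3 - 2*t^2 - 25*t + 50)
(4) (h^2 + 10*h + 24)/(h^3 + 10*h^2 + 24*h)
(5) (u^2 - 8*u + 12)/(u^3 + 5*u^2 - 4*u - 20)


(1) = (p + 7)/(p + 1)
(2) = (z + 6)/(z^2 - 2*z - 35)
(3) = (t^2 + 9*t + 14)/(t^3 - 2*t^2 - 25*t + 50)
(4) = 1/h
(5) = (u - 6)/(u^2 + 7*u + 10)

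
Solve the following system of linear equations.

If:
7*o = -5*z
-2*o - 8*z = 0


Then:
o = 0
z = 0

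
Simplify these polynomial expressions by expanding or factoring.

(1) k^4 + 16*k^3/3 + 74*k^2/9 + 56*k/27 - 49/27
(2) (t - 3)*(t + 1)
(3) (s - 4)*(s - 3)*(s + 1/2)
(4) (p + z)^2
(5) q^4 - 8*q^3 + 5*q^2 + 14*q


(1) = (k - 1/3)*(k + 1)*(k + 7/3)^2
(2) = t^2 - 2*t - 3
(3) = s^3 - 13*s^2/2 + 17*s/2 + 6
(4) = p^2 + 2*p*z + z^2
(5) = q*(q - 7)*(q - 2)*(q + 1)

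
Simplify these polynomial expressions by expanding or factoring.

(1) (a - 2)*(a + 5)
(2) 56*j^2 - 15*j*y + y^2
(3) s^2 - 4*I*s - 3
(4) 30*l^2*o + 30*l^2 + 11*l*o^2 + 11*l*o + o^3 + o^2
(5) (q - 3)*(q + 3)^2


(1) = a^2 + 3*a - 10
(2) = (-8*j + y)*(-7*j + y)
(3) = (s - 3*I)*(s - I)
(4) = (5*l + o)*(6*l + o)*(o + 1)
(5) = q^3 + 3*q^2 - 9*q - 27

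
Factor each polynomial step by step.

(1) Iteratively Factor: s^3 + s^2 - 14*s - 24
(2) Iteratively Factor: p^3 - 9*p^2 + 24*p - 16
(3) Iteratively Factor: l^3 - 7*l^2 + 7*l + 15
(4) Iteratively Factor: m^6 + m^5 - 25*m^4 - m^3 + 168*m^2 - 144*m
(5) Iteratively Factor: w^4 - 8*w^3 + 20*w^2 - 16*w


(1) = (s - 4)*(s^2 + 5*s + 6) = (s - 4)*(s + 3)*(s + 2)
(2) = (p - 4)*(p^2 - 5*p + 4) = (p - 4)^2*(p - 1)
(3) = (l - 3)*(l^2 - 4*l - 5) = (l - 5)*(l - 3)*(l + 1)
(4) = (m + 4)*(m^5 - 3*m^4 - 13*m^3 + 51*m^2 - 36*m) = (m - 3)*(m + 4)*(m^4 - 13*m^2 + 12*m) = m*(m - 3)*(m + 4)*(m^3 - 13*m + 12) = m*(m - 3)*(m - 1)*(m + 4)*(m^2 + m - 12) = m*(m - 3)*(m - 1)*(m + 4)^2*(m - 3)
(5) = (w - 2)*(w^3 - 6*w^2 + 8*w) = w*(w - 2)*(w^2 - 6*w + 8) = w*(w - 4)*(w - 2)*(w - 2)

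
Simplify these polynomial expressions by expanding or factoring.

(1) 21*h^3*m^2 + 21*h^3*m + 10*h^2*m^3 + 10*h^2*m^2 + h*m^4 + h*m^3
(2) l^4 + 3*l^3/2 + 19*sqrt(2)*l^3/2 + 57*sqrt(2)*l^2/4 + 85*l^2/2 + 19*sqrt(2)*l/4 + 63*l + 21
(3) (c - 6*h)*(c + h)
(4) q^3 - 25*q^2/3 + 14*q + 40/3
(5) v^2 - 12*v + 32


(1) = m*(3*h + m)*(7*h + m)*(h*m + h)
(2) = (l + 1/2)*(l + 1)*(l + 7*sqrt(2)/2)*(l + 6*sqrt(2))
(3) = c^2 - 5*c*h - 6*h^2
(4) = (q - 5)*(q - 4)*(q + 2/3)
(5) = (v - 8)*(v - 4)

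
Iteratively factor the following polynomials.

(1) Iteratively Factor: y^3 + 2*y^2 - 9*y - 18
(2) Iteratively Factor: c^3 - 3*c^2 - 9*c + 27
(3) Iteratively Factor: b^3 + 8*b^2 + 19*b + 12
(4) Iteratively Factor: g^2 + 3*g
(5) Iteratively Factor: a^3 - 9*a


(1) = (y + 2)*(y^2 - 9) = (y + 2)*(y + 3)*(y - 3)
(2) = (c - 3)*(c^2 - 9) = (c - 3)*(c + 3)*(c - 3)
(3) = (b + 4)*(b^2 + 4*b + 3) = (b + 1)*(b + 4)*(b + 3)
(4) = (g)*(g + 3)
(5) = (a)*(a^2 - 9) = a*(a + 3)*(a - 3)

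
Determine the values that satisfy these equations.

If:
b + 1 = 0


Then:
b = -1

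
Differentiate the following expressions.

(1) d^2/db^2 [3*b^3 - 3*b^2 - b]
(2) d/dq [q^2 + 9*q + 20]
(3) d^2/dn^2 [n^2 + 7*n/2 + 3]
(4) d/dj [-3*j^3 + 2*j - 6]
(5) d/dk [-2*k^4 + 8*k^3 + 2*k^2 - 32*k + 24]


(1) = 18*b - 6
(2) = 2*q + 9
(3) = 2
(4) = 2 - 9*j^2
(5) = -8*k^3 + 24*k^2 + 4*k - 32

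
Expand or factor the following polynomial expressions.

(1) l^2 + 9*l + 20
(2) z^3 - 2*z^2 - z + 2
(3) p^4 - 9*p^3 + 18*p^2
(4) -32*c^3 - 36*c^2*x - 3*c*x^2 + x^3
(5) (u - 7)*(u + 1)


(1) = (l + 4)*(l + 5)
(2) = (z - 2)*(z - 1)*(z + 1)
(3) = p^2*(p - 6)*(p - 3)
(4) = (-8*c + x)*(c + x)*(4*c + x)
(5) = u^2 - 6*u - 7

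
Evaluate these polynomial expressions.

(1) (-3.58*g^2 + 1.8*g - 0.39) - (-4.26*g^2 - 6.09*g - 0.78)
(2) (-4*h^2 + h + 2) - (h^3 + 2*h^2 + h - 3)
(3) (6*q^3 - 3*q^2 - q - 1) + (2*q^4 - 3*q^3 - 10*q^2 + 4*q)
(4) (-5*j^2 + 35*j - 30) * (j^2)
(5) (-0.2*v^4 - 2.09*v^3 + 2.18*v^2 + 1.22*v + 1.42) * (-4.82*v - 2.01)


(1) = 0.68*g^2 + 7.89*g + 0.39
(2) = -h^3 - 6*h^2 + 5
(3) = 2*q^4 + 3*q^3 - 13*q^2 + 3*q - 1
(4) = -5*j^4 + 35*j^3 - 30*j^2
(5) = 0.964*v^5 + 10.4758*v^4 - 6.3067*v^3 - 10.2622*v^2 - 9.2966*v - 2.8542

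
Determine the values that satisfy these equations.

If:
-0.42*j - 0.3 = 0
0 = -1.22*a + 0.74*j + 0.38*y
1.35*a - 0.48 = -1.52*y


Then:
a = -0.26
j = -0.71
y = 0.55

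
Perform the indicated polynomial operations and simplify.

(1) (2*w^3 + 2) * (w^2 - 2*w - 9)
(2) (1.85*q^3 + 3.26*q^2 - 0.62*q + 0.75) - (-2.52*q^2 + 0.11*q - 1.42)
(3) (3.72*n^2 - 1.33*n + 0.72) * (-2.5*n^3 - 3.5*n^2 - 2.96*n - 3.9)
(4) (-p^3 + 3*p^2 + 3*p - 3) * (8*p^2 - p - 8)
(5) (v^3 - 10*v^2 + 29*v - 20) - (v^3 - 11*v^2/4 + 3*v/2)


(1) = 2*w^5 - 4*w^4 - 18*w^3 + 2*w^2 - 4*w - 18
(2) = 1.85*q^3 + 5.78*q^2 - 0.73*q + 2.17
(3) = -9.3*n^5 - 9.695*n^4 - 8.1562*n^3 - 13.0912*n^2 + 3.0558*n - 2.808
(4) = -8*p^5 + 25*p^4 + 29*p^3 - 51*p^2 - 21*p + 24
(5) = -29*v^2/4 + 55*v/2 - 20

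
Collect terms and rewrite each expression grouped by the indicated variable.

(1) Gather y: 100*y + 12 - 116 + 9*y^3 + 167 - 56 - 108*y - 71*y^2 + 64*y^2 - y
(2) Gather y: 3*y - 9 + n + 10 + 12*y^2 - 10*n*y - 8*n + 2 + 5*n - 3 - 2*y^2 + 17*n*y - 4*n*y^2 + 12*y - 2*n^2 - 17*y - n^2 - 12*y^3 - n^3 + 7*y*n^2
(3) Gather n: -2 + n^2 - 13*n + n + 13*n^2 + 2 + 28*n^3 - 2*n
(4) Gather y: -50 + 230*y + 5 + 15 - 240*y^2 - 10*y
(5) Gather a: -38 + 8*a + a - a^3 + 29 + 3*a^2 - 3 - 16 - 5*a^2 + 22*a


(1) = 9*y^3 - 7*y^2 - 9*y + 7
(2) = -n^3 - 3*n^2 - 2*n - 12*y^3 + y^2*(10 - 4*n) + y*(7*n^2 + 7*n - 2)
(3) = 28*n^3 + 14*n^2 - 14*n
(4) = -240*y^2 + 220*y - 30
(5) = -a^3 - 2*a^2 + 31*a - 28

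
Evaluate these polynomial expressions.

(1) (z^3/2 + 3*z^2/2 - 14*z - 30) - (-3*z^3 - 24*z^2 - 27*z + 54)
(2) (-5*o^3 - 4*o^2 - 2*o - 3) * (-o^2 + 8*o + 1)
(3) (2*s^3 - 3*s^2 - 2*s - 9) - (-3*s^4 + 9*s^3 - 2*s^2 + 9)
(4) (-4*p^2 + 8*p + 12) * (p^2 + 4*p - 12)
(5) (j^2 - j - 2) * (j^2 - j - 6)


(1) = 7*z^3/2 + 51*z^2/2 + 13*z - 84
(2) = 5*o^5 - 36*o^4 - 35*o^3 - 17*o^2 - 26*o - 3
(3) = 3*s^4 - 7*s^3 - s^2 - 2*s - 18
(4) = -4*p^4 - 8*p^3 + 92*p^2 - 48*p - 144
(5) = j^4 - 2*j^3 - 7*j^2 + 8*j + 12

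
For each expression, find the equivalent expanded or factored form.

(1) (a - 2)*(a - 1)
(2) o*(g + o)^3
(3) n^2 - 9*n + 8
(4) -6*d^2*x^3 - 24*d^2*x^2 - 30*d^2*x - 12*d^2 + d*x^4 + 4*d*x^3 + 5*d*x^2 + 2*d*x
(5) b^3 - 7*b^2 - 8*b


(1) = a^2 - 3*a + 2
(2) = g^3*o + 3*g^2*o^2 + 3*g*o^3 + o^4
(3) = (n - 8)*(n - 1)
(4) = (-6*d + x)*(x + 1)*(x + 2)*(d*x + d)
(5) = b*(b - 8)*(b + 1)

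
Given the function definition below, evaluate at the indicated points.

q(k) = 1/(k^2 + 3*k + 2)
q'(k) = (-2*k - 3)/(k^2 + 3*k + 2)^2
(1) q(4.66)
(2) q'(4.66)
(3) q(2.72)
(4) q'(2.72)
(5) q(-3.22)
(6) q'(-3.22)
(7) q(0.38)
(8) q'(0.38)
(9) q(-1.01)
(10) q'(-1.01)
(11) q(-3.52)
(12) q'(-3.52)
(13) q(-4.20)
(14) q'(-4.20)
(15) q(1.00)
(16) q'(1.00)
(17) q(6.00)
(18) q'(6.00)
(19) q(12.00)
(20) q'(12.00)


(1) = 0.03
(2) = -0.01
(3) = 0.06
(4) = -0.03
(5) = 0.37
(6) = 0.47
(7) = 0.30
(8) = -0.35
(9) = -101.01
(10) = -9998.98
(11) = 0.26
(12) = 0.28
(13) = 0.14
(14) = 0.11
(15) = 0.17
(16) = -0.14
(17) = 0.02
(18) = -0.00
(19) = 0.01
(20) = -0.00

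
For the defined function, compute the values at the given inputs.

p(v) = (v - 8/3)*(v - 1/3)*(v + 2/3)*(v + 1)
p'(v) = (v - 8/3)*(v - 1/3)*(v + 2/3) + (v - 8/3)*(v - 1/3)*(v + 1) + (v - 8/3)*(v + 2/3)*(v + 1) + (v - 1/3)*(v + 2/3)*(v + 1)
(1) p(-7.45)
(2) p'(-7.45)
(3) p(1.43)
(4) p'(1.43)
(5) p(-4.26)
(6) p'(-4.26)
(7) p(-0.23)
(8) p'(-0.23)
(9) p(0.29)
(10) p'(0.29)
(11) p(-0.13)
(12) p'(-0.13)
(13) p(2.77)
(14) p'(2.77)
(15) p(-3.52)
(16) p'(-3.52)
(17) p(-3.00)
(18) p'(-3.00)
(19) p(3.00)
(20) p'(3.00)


(1) = 3445.13
(2) = -1825.18
(3) = -6.91
(4) = -6.85
(5) = 372.71
(6) = -353.00
(7) = 0.55
(8) = 0.81
(9) = 0.13
(10) = -2.76
(11) = 0.61
(12) = 0.30
(13) = 3.26
(14) = 34.72
(15) = 171.41
(16) = -200.29
(17) = 88.15
(18) = -123.85
(19) = 13.04
(20) = 50.81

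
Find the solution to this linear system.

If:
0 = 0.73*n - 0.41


Then:
n = 0.56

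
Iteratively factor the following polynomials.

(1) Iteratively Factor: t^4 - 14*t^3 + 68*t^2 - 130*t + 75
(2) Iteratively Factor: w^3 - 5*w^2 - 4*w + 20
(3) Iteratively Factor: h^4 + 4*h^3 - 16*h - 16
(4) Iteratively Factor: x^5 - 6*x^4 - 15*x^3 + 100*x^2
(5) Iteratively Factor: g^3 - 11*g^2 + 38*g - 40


(1) = (t - 5)*(t^3 - 9*t^2 + 23*t - 15) = (t - 5)*(t - 3)*(t^2 - 6*t + 5) = (t - 5)*(t - 3)*(t - 1)*(t - 5)
(2) = (w - 5)*(w^2 - 4) = (w - 5)*(w - 2)*(w + 2)
(3) = (h + 2)*(h^3 + 2*h^2 - 4*h - 8) = (h + 2)^2*(h^2 - 4) = (h + 2)^3*(h - 2)
(4) = (x)*(x^4 - 6*x^3 - 15*x^2 + 100*x) = x*(x + 4)*(x^3 - 10*x^2 + 25*x) = x*(x - 5)*(x + 4)*(x^2 - 5*x) = x*(x - 5)^2*(x + 4)*(x)
(5) = (g - 4)*(g^2 - 7*g + 10) = (g - 5)*(g - 4)*(g - 2)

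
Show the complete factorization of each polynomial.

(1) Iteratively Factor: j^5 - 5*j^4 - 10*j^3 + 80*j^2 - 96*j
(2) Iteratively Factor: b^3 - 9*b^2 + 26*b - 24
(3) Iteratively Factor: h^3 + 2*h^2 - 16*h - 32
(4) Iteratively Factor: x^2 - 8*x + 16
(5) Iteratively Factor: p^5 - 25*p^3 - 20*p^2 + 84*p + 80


(1) = (j - 3)*(j^4 - 2*j^3 - 16*j^2 + 32*j) = j*(j - 3)*(j^3 - 2*j^2 - 16*j + 32) = j*(j - 4)*(j - 3)*(j^2 + 2*j - 8) = j*(j - 4)*(j - 3)*(j - 2)*(j + 4)
(2) = (b - 3)*(b^2 - 6*b + 8) = (b - 3)*(b - 2)*(b - 4)
(3) = (h + 2)*(h^2 - 16) = (h + 2)*(h + 4)*(h - 4)
(4) = (x - 4)*(x - 4)
(5) = (p + 1)*(p^4 - p^3 - 24*p^2 + 4*p + 80) = (p + 1)*(p + 4)*(p^3 - 5*p^2 - 4*p + 20) = (p - 5)*(p + 1)*(p + 4)*(p^2 - 4) = (p - 5)*(p + 1)*(p + 2)*(p + 4)*(p - 2)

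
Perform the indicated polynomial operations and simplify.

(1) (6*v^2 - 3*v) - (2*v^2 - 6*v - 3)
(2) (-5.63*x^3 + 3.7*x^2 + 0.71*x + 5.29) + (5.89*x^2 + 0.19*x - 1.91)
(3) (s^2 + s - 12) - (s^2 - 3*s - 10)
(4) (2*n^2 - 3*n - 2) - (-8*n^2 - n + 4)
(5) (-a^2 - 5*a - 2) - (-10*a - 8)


(1) = 4*v^2 + 3*v + 3
(2) = -5.63*x^3 + 9.59*x^2 + 0.9*x + 3.38
(3) = 4*s - 2
(4) = 10*n^2 - 2*n - 6
(5) = -a^2 + 5*a + 6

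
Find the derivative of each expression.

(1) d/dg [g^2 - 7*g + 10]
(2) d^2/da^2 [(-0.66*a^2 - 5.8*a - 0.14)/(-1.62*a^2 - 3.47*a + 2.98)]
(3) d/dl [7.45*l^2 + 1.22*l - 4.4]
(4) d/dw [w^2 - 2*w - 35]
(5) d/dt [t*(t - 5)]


(1) = 2*g - 7
(2) = (23.022792*a^3 + 21.321792*a^2 + 172.722456*a + 136.396268)/(4.251528*a^6 + 27.320004*a^5 + 35.056638*a^4 - 58.728709*a^3 - 64.486902*a^2 + 92.444964*a - 26.463592)
(3) = 14.9*l + 1.22
(4) = 2*w - 2
(5) = 2*t - 5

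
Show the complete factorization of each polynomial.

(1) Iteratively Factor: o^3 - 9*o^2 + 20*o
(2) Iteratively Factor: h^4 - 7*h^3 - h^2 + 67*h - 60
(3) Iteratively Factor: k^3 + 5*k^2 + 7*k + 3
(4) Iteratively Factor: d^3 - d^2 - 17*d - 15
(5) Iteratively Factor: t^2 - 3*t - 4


(1) = (o - 4)*(o^2 - 5*o) = (o - 5)*(o - 4)*(o)
(2) = (h - 5)*(h^3 - 2*h^2 - 11*h + 12) = (h - 5)*(h + 3)*(h^2 - 5*h + 4) = (h - 5)*(h - 1)*(h + 3)*(h - 4)
(3) = (k + 1)*(k^2 + 4*k + 3) = (k + 1)^2*(k + 3)
(4) = (d + 1)*(d^2 - 2*d - 15) = (d - 5)*(d + 1)*(d + 3)
(5) = (t + 1)*(t - 4)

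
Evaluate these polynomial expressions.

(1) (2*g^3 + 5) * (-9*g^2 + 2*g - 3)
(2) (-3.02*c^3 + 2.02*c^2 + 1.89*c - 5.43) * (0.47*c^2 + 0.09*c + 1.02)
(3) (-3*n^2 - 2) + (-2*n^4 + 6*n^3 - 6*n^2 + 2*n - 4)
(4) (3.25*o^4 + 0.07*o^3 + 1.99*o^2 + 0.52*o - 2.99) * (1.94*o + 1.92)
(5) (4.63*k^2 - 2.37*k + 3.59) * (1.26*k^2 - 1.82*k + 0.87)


(1) = -18*g^5 + 4*g^4 - 6*g^3 - 45*g^2 + 10*g - 15
(2) = -1.4194*c^5 + 0.6776*c^4 - 2.0103*c^3 - 0.3216*c^2 + 1.4391*c - 5.5386
(3) = -2*n^4 + 6*n^3 - 9*n^2 + 2*n - 6
(4) = 6.305*o^5 + 6.3758*o^4 + 3.995*o^3 + 4.8296*o^2 - 4.8022*o - 5.7408
(5) = 5.8338*k^4 - 11.4128*k^3 + 12.8649*k^2 - 8.5957*k + 3.1233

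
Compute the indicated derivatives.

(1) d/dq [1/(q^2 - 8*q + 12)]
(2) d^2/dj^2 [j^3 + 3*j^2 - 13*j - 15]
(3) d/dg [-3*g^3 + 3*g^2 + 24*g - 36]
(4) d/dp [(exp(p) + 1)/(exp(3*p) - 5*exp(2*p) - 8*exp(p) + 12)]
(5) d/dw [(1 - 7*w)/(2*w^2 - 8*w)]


(1) = 2*(4 - q)/(q^2 - 8*q + 12)^2
(2) = 6*j + 6
(3) = -9*g^2 + 6*g + 24
(4) = ((exp(p) + 1)*(-3*exp(2*p) + 10*exp(p) + 8) + exp(3*p) - 5*exp(2*p) - 8*exp(p) + 12)*exp(p)/(exp(3*p) - 5*exp(2*p) - 8*exp(p) + 12)^2
(5) = (7*w^2/2 - w + 2)/(w^2*(w^2 - 8*w + 16))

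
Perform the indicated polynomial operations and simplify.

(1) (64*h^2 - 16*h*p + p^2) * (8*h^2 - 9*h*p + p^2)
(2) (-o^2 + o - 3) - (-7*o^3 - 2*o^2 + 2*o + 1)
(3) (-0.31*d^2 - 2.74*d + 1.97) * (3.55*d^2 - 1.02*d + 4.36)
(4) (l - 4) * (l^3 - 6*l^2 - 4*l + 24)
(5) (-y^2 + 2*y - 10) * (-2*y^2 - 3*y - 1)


(1) = 512*h^4 - 704*h^3*p + 216*h^2*p^2 - 25*h*p^3 + p^4
(2) = 7*o^3 + o^2 - o - 4
(3) = -1.1005*d^4 - 9.4108*d^3 + 8.4367*d^2 - 13.9558*d + 8.5892
(4) = l^4 - 10*l^3 + 20*l^2 + 40*l - 96
(5) = 2*y^4 - y^3 + 15*y^2 + 28*y + 10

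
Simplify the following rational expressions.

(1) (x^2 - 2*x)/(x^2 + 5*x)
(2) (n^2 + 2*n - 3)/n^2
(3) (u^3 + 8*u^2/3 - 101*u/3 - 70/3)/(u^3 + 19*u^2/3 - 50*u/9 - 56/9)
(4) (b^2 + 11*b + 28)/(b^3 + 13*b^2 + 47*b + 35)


(1) = (x - 2)/(x + 5)
(2) = (n^2 + 2*n - 3)/n^2
(3) = (3*u - 15)/(3*u - 4)
(4) = (b + 4)/(b^2 + 6*b + 5)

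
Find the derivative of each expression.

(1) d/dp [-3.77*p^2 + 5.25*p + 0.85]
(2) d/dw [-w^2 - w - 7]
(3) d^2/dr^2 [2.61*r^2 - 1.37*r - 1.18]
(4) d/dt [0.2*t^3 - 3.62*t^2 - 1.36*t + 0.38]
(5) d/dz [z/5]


(1) = 5.25 - 7.54*p
(2) = -2*w - 1
(3) = 5.22000000000000
(4) = 0.6*t^2 - 7.24*t - 1.36
(5) = 1/5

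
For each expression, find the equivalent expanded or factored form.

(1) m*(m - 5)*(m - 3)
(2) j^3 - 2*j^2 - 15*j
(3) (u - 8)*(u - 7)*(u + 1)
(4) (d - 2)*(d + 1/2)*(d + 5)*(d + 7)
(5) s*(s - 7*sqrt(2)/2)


(1) = m^3 - 8*m^2 + 15*m
(2) = j*(j - 5)*(j + 3)
(3) = u^3 - 14*u^2 + 41*u + 56
(4) = d^4 + 21*d^3/2 + 16*d^2 - 129*d/2 - 35
(5) = s^2 - 7*sqrt(2)*s/2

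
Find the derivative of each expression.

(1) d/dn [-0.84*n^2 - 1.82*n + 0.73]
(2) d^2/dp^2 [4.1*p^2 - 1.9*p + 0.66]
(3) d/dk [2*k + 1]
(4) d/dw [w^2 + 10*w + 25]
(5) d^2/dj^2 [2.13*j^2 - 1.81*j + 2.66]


(1) = -1.68*n - 1.82
(2) = 8.20000000000000
(3) = 2
(4) = 2*w + 10
(5) = 4.26000000000000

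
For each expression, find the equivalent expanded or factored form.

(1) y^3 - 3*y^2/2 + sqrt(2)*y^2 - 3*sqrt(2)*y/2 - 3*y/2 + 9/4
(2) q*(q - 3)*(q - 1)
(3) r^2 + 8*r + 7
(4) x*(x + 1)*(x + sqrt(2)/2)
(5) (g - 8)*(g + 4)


(1) = (y - 3/2)*(y - sqrt(2)/2)*(y + 3*sqrt(2)/2)
(2) = q^3 - 4*q^2 + 3*q
(3) = (r + 1)*(r + 7)
(4) = x^3 + sqrt(2)*x^2/2 + x^2 + sqrt(2)*x/2
(5) = g^2 - 4*g - 32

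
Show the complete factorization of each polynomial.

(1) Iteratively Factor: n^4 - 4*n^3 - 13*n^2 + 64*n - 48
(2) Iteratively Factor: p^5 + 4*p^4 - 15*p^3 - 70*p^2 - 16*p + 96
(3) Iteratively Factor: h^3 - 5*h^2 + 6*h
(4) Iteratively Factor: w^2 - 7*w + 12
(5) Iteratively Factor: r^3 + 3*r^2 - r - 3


(1) = (n + 4)*(n^3 - 8*n^2 + 19*n - 12) = (n - 3)*(n + 4)*(n^2 - 5*n + 4) = (n - 4)*(n - 3)*(n + 4)*(n - 1)
(2) = (p + 3)*(p^4 + p^3 - 18*p^2 - 16*p + 32) = (p - 4)*(p + 3)*(p^3 + 5*p^2 + 2*p - 8) = (p - 4)*(p + 3)*(p + 4)*(p^2 + p - 2) = (p - 4)*(p + 2)*(p + 3)*(p + 4)*(p - 1)
(3) = (h - 2)*(h^2 - 3*h) = (h - 3)*(h - 2)*(h)
(4) = (w - 3)*(w - 4)
(5) = (r + 1)*(r^2 + 2*r - 3) = (r + 1)*(r + 3)*(r - 1)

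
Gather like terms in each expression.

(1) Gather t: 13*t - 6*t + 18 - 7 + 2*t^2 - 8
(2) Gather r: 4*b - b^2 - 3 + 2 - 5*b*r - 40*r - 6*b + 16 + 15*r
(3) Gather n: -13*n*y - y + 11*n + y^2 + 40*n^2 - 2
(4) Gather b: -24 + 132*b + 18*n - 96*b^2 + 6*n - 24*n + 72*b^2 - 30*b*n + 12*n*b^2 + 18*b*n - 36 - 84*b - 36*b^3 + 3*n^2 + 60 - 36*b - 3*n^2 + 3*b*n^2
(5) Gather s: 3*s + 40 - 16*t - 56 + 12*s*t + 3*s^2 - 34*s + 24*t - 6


(1) = 2*t^2 + 7*t + 3
(2) = -b^2 - 2*b + r*(-5*b - 25) + 15
(3) = 40*n^2 + n*(11 - 13*y) + y^2 - y - 2
(4) = -36*b^3 + b^2*(12*n - 24) + b*(3*n^2 - 12*n + 12)
(5) = 3*s^2 + s*(12*t - 31) + 8*t - 22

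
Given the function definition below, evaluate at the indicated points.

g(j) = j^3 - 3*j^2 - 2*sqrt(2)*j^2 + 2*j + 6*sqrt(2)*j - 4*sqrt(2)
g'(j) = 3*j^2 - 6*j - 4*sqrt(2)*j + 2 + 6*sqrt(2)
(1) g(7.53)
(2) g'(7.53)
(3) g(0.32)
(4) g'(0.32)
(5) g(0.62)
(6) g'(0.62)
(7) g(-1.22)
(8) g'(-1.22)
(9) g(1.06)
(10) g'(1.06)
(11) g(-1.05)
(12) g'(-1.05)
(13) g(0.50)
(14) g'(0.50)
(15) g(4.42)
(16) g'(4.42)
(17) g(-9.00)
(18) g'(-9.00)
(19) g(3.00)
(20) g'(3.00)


(1) = 169.78
(2) = 92.81
(3) = -2.87
(4) = 7.06
(5) = -1.16
(6) = 4.41
(7) = -28.94
(8) = 29.17
(9) = 0.10
(10) = 1.50
(11) = -24.25
(12) = 26.03
(13) = -1.75
(14) = 5.41
(15) = 13.17
(16) = 17.57
(17) = -1301.13
(18) = 358.40
(19) = 0.34
(20) = 2.51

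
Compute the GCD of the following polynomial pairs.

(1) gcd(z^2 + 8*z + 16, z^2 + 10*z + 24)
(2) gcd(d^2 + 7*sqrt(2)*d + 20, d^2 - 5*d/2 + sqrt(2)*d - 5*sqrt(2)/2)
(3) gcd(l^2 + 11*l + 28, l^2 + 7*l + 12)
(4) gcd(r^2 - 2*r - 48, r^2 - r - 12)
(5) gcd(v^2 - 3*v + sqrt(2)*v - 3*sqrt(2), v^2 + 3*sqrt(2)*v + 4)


(1) = z + 4
(2) = gcd((d + 2*sqrt(2))*(d + 5*sqrt(2)), (d - 5/2)*(d + sqrt(2))) = 1
(3) = l + 4
(4) = gcd((r - 8)*(r + 6), (r - 4)*(r + 3)) = 1
(5) = v + sqrt(2)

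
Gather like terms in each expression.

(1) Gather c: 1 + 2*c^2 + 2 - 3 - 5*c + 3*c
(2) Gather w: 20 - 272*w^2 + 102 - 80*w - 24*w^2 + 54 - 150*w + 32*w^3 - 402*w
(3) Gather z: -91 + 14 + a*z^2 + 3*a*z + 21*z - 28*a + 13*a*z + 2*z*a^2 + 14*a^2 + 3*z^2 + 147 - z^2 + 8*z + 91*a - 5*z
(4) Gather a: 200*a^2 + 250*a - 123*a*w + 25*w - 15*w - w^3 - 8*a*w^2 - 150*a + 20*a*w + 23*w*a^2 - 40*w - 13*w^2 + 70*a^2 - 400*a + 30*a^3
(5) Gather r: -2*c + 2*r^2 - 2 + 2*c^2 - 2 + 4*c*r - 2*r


(1) = 2*c^2 - 2*c
(2) = 32*w^3 - 296*w^2 - 632*w + 176
(3) = 14*a^2 + 63*a + z^2*(a + 2) + z*(2*a^2 + 16*a + 24) + 70
(4) = 30*a^3 + a^2*(23*w + 270) + a*(-8*w^2 - 103*w - 300) - w^3 - 13*w^2 - 30*w
(5) = 2*c^2 - 2*c + 2*r^2 + r*(4*c - 2) - 4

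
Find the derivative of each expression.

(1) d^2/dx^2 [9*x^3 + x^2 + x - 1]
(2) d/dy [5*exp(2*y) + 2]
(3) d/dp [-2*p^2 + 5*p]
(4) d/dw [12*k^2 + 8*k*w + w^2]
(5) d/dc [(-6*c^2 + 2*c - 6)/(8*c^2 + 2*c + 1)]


(1) = 54*x + 2
(2) = 10*exp(2*y)
(3) = 5 - 4*p
(4) = 8*k + 2*w
(5) = 14*(-2*c^2 + 6*c + 1)/(64*c^4 + 32*c^3 + 20*c^2 + 4*c + 1)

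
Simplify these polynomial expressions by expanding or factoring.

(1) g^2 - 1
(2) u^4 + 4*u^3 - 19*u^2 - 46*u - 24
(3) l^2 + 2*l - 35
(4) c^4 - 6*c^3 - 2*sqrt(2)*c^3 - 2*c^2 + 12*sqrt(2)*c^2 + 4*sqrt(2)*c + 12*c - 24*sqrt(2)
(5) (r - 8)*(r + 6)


(1) = (g - 1)*(g + 1)
(2) = (u - 4)*(u + 1)^2*(u + 6)
(3) = (l - 5)*(l + 7)
(4) = (c - 6)*(c - 2*sqrt(2))*(c - sqrt(2))*(c + sqrt(2))
(5) = r^2 - 2*r - 48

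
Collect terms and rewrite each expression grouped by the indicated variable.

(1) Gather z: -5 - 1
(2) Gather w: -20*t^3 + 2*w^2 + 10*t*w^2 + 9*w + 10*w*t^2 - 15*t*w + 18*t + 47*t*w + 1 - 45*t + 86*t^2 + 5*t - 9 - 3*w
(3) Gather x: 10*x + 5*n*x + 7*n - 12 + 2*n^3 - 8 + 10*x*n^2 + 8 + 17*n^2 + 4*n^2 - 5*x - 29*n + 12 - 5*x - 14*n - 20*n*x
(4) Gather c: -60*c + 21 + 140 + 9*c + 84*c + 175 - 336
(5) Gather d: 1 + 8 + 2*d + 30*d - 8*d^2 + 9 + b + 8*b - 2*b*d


(1) = -6
(2) = -20*t^3 + 86*t^2 - 22*t + w^2*(10*t + 2) + w*(10*t^2 + 32*t + 6) - 8
(3) = 2*n^3 + 21*n^2 - 36*n + x*(10*n^2 - 15*n)
(4) = 33*c
(5) = 9*b - 8*d^2 + d*(32 - 2*b) + 18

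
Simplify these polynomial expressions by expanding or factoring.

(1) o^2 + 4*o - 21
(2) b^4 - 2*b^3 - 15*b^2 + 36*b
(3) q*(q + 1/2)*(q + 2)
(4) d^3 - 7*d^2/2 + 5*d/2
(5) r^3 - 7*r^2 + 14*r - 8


(1) = (o - 3)*(o + 7)
(2) = b*(b - 3)^2*(b + 4)
(3) = q^3 + 5*q^2/2 + q
(4) = d*(d - 5/2)*(d - 1)
(5) = (r - 4)*(r - 2)*(r - 1)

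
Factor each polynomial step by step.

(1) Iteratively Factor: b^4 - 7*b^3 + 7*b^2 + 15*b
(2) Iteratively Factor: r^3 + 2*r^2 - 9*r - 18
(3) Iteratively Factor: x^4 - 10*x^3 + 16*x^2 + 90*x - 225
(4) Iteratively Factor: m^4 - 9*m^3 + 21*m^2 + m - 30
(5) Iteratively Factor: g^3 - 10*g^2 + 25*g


(1) = (b - 3)*(b^3 - 4*b^2 - 5*b) = (b - 3)*(b + 1)*(b^2 - 5*b) = (b - 5)*(b - 3)*(b + 1)*(b)
(2) = (r + 2)*(r^2 - 9) = (r + 2)*(r + 3)*(r - 3)
(3) = (x + 3)*(x^3 - 13*x^2 + 55*x - 75) = (x - 5)*(x + 3)*(x^2 - 8*x + 15) = (x - 5)*(x - 3)*(x + 3)*(x - 5)
(4) = (m - 3)*(m^3 - 6*m^2 + 3*m + 10) = (m - 3)*(m + 1)*(m^2 - 7*m + 10) = (m - 3)*(m - 2)*(m + 1)*(m - 5)
(5) = (g - 5)*(g^2 - 5*g) = g*(g - 5)*(g - 5)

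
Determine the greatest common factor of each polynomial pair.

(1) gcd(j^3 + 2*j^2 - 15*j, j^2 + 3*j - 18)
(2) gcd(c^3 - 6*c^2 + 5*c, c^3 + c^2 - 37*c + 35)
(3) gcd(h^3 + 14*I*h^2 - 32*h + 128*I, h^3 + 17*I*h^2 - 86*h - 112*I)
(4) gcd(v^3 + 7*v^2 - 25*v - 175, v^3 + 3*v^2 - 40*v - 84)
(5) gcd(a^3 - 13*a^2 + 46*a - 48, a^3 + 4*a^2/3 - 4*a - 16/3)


(1) = gcd(j*(j - 3)*(j + 5), (j - 3)*(j + 6)) = j - 3
(2) = gcd(c*(c - 5)*(c - 1), (c - 5)*(c - 1)*(c + 7)) = c^2 - 6*c + 5
(3) = h + 8*I
(4) = gcd((v - 5)*(v + 5)*(v + 7), (v - 6)*(v + 2)*(v + 7)) = v + 7
(5) = gcd((a - 8)*(a - 3)*(a - 2), (a - 2)*(a + 4/3)*(a + 2)) = a - 2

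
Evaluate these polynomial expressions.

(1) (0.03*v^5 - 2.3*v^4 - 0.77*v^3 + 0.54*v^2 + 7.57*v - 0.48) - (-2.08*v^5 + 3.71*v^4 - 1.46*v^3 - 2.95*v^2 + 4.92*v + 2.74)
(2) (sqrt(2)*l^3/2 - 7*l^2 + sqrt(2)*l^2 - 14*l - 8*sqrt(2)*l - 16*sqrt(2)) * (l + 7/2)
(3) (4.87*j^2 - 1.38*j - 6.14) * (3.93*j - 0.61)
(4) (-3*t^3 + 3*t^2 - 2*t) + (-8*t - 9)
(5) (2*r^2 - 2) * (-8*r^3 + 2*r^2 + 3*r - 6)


(1) = 2.11*v^5 - 6.01*v^4 + 0.69*v^3 + 3.49*v^2 + 2.65*v - 3.22
(2) = sqrt(2)*l^4/2 - 7*l^3 + 11*sqrt(2)*l^3/4 - 77*l^2/2 - 9*sqrt(2)*l^2/2 - 44*sqrt(2)*l - 49*l - 56*sqrt(2)
(3) = 19.1391*j^3 - 8.3941*j^2 - 23.2884*j + 3.7454
(4) = -3*t^3 + 3*t^2 - 10*t - 9
(5) = -16*r^5 + 4*r^4 + 22*r^3 - 16*r^2 - 6*r + 12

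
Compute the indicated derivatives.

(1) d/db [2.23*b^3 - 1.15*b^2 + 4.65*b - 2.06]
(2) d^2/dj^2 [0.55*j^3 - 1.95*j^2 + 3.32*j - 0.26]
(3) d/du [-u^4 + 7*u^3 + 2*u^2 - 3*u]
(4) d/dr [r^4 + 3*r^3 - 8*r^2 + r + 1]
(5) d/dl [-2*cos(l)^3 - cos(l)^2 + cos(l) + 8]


(1) = 6.69*b^2 - 2.3*b + 4.65
(2) = 3.3*j - 3.9
(3) = -4*u^3 + 21*u^2 + 4*u - 3
(4) = 4*r^3 + 9*r^2 - 16*r + 1
(5) = (6*cos(l)^2 + 2*cos(l) - 1)*sin(l)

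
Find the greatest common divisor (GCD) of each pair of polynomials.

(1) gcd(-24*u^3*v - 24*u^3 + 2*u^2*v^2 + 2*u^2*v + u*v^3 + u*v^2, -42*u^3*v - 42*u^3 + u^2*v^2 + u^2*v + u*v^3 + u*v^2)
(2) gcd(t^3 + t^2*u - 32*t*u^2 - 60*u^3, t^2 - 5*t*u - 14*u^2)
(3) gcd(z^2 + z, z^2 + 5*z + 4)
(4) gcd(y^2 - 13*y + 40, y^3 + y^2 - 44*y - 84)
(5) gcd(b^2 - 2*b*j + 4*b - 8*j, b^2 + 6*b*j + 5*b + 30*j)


(1) = gcd((-4*u + v)*(6*u + v)*(u*v + u), (-6*u + v)*(7*u + v)*(u*v + u)) = u*v + u
(2) = t + 2*u
(3) = z + 1
(4) = 1
(5) = gcd((b + 4)*(b - 2*j), (b + 5)*(b + 6*j)) = 1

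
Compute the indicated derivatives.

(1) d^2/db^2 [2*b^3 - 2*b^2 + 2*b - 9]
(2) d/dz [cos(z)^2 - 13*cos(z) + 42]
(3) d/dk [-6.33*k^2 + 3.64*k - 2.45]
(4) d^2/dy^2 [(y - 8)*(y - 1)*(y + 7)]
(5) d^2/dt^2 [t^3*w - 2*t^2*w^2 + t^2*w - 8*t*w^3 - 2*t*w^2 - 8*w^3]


(1) = 12*b - 4
(2) = (13 - 2*cos(z))*sin(z)
(3) = 3.64 - 12.66*k
(4) = 6*y - 4
(5) = 2*w*(3*t - 2*w + 1)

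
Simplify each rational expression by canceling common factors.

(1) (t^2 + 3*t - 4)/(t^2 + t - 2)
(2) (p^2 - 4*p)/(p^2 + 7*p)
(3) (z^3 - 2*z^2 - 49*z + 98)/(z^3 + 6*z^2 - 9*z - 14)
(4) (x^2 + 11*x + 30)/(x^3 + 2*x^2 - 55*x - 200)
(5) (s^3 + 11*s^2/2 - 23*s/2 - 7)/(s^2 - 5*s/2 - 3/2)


(1) = (t + 4)/(t + 2)
(2) = (p - 4)/(p + 7)
(3) = (z - 7)/(z + 1)
(4) = (x + 6)/(x^2 - 3*x - 40)
(5) = (s^2 + 5*s - 14)/(s - 3)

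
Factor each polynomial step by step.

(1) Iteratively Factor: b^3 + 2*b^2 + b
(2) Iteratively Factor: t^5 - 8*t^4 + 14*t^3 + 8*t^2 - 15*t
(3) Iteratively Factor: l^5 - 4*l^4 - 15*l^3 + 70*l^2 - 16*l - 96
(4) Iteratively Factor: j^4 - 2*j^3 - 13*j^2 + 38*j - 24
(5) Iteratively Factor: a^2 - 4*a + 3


(1) = (b)*(b^2 + 2*b + 1) = b*(b + 1)*(b + 1)
(2) = (t)*(t^4 - 8*t^3 + 14*t^2 + 8*t - 15) = t*(t - 3)*(t^3 - 5*t^2 - t + 5) = t*(t - 3)*(t - 1)*(t^2 - 4*t - 5) = t*(t - 5)*(t - 3)*(t - 1)*(t + 1)
(3) = (l - 4)*(l^4 - 15*l^2 + 10*l + 24) = (l - 4)*(l - 3)*(l^3 + 3*l^2 - 6*l - 8) = (l - 4)*(l - 3)*(l + 4)*(l^2 - l - 2) = (l - 4)*(l - 3)*(l - 2)*(l + 4)*(l + 1)
(4) = (j + 4)*(j^3 - 6*j^2 + 11*j - 6) = (j - 3)*(j + 4)*(j^2 - 3*j + 2) = (j - 3)*(j - 1)*(j + 4)*(j - 2)
(5) = (a - 3)*(a - 1)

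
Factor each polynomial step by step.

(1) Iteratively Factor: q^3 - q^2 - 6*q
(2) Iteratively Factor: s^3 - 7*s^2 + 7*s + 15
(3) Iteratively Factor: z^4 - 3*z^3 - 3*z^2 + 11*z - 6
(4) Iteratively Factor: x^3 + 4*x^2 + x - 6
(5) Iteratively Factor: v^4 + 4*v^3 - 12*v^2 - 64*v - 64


(1) = (q + 2)*(q^2 - 3*q) = q*(q + 2)*(q - 3)
(2) = (s - 3)*(s^2 - 4*s - 5) = (s - 5)*(s - 3)*(s + 1)
(3) = (z + 2)*(z^3 - 5*z^2 + 7*z - 3) = (z - 3)*(z + 2)*(z^2 - 2*z + 1) = (z - 3)*(z - 1)*(z + 2)*(z - 1)
(4) = (x - 1)*(x^2 + 5*x + 6) = (x - 1)*(x + 2)*(x + 3)
(5) = (v + 2)*(v^3 + 2*v^2 - 16*v - 32) = (v + 2)^2*(v^2 - 16) = (v + 2)^2*(v + 4)*(v - 4)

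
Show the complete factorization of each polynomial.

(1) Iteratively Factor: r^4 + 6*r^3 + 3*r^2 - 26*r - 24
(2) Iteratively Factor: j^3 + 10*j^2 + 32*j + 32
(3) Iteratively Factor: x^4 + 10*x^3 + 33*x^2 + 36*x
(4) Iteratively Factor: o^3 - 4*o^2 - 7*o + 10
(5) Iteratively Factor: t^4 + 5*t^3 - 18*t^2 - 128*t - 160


(1) = (r + 4)*(r^3 + 2*r^2 - 5*r - 6) = (r + 3)*(r + 4)*(r^2 - r - 2) = (r + 1)*(r + 3)*(r + 4)*(r - 2)
(2) = (j + 2)*(j^2 + 8*j + 16) = (j + 2)*(j + 4)*(j + 4)
(3) = (x + 3)*(x^3 + 7*x^2 + 12*x) = x*(x + 3)*(x^2 + 7*x + 12) = x*(x + 3)*(x + 4)*(x + 3)
(4) = (o - 5)*(o^2 + o - 2) = (o - 5)*(o - 1)*(o + 2)
(5) = (t + 4)*(t^3 + t^2 - 22*t - 40) = (t + 4)^2*(t^2 - 3*t - 10) = (t - 5)*(t + 4)^2*(t + 2)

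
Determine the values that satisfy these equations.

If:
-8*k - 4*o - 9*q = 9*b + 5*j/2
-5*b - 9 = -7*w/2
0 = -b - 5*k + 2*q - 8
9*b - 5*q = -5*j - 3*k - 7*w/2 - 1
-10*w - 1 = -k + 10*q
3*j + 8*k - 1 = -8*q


Then:
b = -95219/50367
j = 66367/16789
k = -63493/50367
o = 1822057/402936
q = -4874/50367
w = -6512/50367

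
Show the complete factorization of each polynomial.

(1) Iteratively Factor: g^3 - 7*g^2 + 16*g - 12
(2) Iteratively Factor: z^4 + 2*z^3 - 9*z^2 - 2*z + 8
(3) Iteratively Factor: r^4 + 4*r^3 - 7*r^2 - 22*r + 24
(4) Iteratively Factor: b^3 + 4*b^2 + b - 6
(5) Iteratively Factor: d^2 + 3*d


(1) = (g - 2)*(g^2 - 5*g + 6) = (g - 3)*(g - 2)*(g - 2)
(2) = (z - 2)*(z^3 + 4*z^2 - z - 4) = (z - 2)*(z + 4)*(z^2 - 1) = (z - 2)*(z - 1)*(z + 4)*(z + 1)
(3) = (r - 2)*(r^3 + 6*r^2 + 5*r - 12) = (r - 2)*(r - 1)*(r^2 + 7*r + 12) = (r - 2)*(r - 1)*(r + 4)*(r + 3)
(4) = (b + 3)*(b^2 + b - 2) = (b + 2)*(b + 3)*(b - 1)
(5) = (d)*(d + 3)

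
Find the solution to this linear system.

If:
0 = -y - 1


Then:
y = -1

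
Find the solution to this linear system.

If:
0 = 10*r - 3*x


Then:
r = 3*x/10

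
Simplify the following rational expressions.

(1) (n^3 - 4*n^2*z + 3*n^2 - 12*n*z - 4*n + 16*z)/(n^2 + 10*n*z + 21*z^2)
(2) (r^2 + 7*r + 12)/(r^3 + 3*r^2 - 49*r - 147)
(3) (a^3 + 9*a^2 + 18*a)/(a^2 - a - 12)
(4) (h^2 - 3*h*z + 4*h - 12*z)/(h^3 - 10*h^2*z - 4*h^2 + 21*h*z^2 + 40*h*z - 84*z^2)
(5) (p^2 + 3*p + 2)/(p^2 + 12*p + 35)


(1) = (n^3 - 4*n^2*z + 3*n^2 - 12*n*z - 4*n + 16*z)/(n^2 + 10*n*z + 21*z^2)
(2) = (r + 4)/(r^2 - 49)
(3) = (a^2 + 6*a)/(a - 4)
(4) = (-h - 4)/(-h^2 + 7*h*z + 4*h - 28*z)
(5) = (p^2 + 3*p + 2)/(p^2 + 12*p + 35)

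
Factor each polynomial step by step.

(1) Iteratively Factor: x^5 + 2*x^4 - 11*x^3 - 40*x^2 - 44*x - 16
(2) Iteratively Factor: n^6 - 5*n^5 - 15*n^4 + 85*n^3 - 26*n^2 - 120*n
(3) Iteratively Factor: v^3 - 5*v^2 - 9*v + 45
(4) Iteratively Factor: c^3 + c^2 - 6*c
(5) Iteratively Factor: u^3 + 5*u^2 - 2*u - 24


(1) = (x - 4)*(x^4 + 6*x^3 + 13*x^2 + 12*x + 4) = (x - 4)*(x + 1)*(x^3 + 5*x^2 + 8*x + 4) = (x - 4)*(x + 1)*(x + 2)*(x^2 + 3*x + 2) = (x - 4)*(x + 1)^2*(x + 2)*(x + 2)
(2) = (n + 1)*(n^5 - 6*n^4 - 9*n^3 + 94*n^2 - 120*n) = (n - 5)*(n + 1)*(n^4 - n^3 - 14*n^2 + 24*n) = (n - 5)*(n - 2)*(n + 1)*(n^3 + n^2 - 12*n) = n*(n - 5)*(n - 2)*(n + 1)*(n^2 + n - 12) = n*(n - 5)*(n - 2)*(n + 1)*(n + 4)*(n - 3)
(3) = (v + 3)*(v^2 - 8*v + 15) = (v - 3)*(v + 3)*(v - 5)
(4) = (c)*(c^2 + c - 6) = c*(c + 3)*(c - 2)
(5) = (u + 4)*(u^2 + u - 6) = (u + 3)*(u + 4)*(u - 2)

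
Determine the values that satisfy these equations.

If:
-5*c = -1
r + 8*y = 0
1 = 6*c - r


Then:
c = 1/5
r = 1/5
y = -1/40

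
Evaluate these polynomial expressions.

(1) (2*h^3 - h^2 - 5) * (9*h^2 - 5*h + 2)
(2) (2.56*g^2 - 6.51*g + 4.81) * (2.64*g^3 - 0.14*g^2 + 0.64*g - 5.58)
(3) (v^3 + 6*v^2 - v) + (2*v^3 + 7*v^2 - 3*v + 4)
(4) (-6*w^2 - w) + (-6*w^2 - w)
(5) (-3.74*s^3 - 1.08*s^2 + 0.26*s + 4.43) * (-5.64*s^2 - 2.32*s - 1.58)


(1) = 18*h^5 - 19*h^4 + 9*h^3 - 47*h^2 + 25*h - 10
(2) = 6.7584*g^5 - 17.5448*g^4 + 15.2482*g^3 - 19.1246*g^2 + 39.4042*g - 26.8398
(3) = 3*v^3 + 13*v^2 - 4*v + 4
(4) = -12*w^2 - 2*w
(5) = 21.0936*s^5 + 14.768*s^4 + 6.9484*s^3 - 23.882*s^2 - 10.6884*s - 6.9994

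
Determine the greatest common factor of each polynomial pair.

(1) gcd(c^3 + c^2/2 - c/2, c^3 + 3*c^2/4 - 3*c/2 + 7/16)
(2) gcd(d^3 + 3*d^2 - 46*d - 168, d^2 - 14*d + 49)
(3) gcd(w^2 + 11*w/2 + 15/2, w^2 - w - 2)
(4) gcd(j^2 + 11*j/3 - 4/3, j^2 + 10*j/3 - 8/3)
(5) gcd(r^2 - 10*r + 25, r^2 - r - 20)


(1) = c - 1/2
(2) = gcd((d - 7)*(d + 4)*(d + 6), (d - 7)^2) = d - 7
(3) = 1
(4) = j + 4
(5) = r - 5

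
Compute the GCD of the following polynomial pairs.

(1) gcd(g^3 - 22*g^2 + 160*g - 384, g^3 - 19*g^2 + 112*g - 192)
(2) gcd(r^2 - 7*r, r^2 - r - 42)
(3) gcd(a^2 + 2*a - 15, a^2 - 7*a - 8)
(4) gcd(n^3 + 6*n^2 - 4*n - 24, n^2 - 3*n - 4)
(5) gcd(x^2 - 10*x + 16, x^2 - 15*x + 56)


(1) = g^2 - 16*g + 64
(2) = gcd(r*(r - 7), (r - 7)*(r + 6)) = r - 7
(3) = gcd((a - 3)*(a + 5), (a - 8)*(a + 1)) = 1
(4) = gcd((n - 2)*(n + 2)*(n + 6), (n - 4)*(n + 1)) = 1
(5) = gcd((x - 8)*(x - 2), (x - 8)*(x - 7)) = x - 8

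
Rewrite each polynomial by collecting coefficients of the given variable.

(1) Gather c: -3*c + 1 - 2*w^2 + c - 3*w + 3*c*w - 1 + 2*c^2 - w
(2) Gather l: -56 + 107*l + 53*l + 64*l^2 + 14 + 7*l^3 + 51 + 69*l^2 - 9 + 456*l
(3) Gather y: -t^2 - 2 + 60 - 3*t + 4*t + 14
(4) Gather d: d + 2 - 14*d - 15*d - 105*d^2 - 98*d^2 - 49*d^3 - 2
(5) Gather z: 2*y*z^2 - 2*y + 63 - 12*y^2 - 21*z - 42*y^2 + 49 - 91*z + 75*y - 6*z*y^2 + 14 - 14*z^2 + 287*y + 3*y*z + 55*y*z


(1) = 2*c^2 + c*(3*w - 2) - 2*w^2 - 4*w
(2) = 7*l^3 + 133*l^2 + 616*l
(3) = -t^2 + t + 72
(4) = -49*d^3 - 203*d^2 - 28*d
(5) = -54*y^2 + 360*y + z^2*(2*y - 14) + z*(-6*y^2 + 58*y - 112) + 126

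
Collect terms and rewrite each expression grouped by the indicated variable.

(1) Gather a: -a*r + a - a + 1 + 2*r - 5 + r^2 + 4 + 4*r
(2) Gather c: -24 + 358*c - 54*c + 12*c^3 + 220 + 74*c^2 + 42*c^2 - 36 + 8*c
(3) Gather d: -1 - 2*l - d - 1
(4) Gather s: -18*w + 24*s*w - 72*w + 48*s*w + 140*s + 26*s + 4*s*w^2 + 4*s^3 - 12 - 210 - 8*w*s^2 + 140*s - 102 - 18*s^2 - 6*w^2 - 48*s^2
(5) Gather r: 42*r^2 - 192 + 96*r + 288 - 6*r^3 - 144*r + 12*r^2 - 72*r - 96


(1) = -a*r + r^2 + 6*r
(2) = 12*c^3 + 116*c^2 + 312*c + 160
(3) = -d - 2*l - 2
(4) = 4*s^3 + s^2*(-8*w - 66) + s*(4*w^2 + 72*w + 306) - 6*w^2 - 90*w - 324
(5) = -6*r^3 + 54*r^2 - 120*r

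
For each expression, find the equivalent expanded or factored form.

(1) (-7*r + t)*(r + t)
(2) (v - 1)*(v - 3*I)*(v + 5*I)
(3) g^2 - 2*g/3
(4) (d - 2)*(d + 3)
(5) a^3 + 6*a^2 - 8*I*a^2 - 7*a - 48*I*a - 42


(1) = -7*r^2 - 6*r*t + t^2
(2) = v^3 - v^2 + 2*I*v^2 + 15*v - 2*I*v - 15
(3) = g*(g - 2/3)
(4) = d^2 + d - 6
(5) = (a + 6)*(a - 7*I)*(a - I)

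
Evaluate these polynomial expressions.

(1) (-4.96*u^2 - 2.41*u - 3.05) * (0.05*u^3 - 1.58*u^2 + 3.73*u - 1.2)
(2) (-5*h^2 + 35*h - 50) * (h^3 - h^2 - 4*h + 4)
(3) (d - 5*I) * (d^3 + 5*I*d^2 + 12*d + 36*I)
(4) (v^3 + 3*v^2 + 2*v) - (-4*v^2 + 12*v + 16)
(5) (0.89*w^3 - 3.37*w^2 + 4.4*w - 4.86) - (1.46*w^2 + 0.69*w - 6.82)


(1) = -0.248*u^5 + 7.7163*u^4 - 14.8455*u^3 + 1.7817*u^2 - 8.4845*u + 3.66
(2) = -5*h^5 + 40*h^4 - 65*h^3 - 110*h^2 + 340*h - 200
(3) = d^4 + 37*d^2 - 24*I*d + 180
(4) = v^3 + 7*v^2 - 10*v - 16
(5) = 0.89*w^3 - 4.83*w^2 + 3.71*w + 1.96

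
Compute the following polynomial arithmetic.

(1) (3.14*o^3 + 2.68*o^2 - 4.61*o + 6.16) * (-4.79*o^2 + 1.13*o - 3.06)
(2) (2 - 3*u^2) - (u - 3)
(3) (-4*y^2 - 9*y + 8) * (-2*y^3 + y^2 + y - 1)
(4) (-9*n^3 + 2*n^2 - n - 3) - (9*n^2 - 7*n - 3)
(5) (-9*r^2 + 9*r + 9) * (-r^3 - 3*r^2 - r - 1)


(1) = -15.0406*o^5 - 9.289*o^4 + 15.5019*o^3 - 42.9165*o^2 + 21.0674*o - 18.8496
(2) = -3*u^2 - u + 5
(3) = 8*y^5 + 14*y^4 - 29*y^3 + 3*y^2 + 17*y - 8
(4) = -9*n^3 - 7*n^2 + 6*n
(5) = 9*r^5 + 18*r^4 - 27*r^3 - 27*r^2 - 18*r - 9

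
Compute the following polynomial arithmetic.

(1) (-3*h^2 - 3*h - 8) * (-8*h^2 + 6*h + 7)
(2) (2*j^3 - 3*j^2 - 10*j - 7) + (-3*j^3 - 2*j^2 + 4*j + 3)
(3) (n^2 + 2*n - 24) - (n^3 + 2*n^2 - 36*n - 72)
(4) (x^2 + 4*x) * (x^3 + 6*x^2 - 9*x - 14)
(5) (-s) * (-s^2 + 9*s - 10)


(1) = 24*h^4 + 6*h^3 + 25*h^2 - 69*h - 56
(2) = -j^3 - 5*j^2 - 6*j - 4
(3) = -n^3 - n^2 + 38*n + 48
(4) = x^5 + 10*x^4 + 15*x^3 - 50*x^2 - 56*x
(5) = s^3 - 9*s^2 + 10*s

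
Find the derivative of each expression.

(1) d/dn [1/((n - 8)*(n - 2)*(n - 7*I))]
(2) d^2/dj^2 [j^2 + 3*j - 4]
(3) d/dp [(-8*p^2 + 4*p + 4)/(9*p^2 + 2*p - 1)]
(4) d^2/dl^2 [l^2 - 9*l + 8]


(1) = (-(n - 8)*(n - 2) - (n - 8)*(n - 7*I) - (n - 2)*(n - 7*I))/((n - 8)^2*(n - 2)^2*(n - 7*I)^2)
(2) = 2
(3) = 4*(-13*p^2 - 14*p - 3)/(81*p^4 + 36*p^3 - 14*p^2 - 4*p + 1)
(4) = 2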